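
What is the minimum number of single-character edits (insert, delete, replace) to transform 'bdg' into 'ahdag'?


Building DP table for s1='bdg' (len 3) and s2='ahdag' (len 5):
       a  h  d  a  g
    0  1  2  3  4  5
  b 1  1  2  3  4  5
  d 2  2  2  2  3  4
  g 3  3  3  3  3  3
Edit distance = dp[3][5] = 3

3


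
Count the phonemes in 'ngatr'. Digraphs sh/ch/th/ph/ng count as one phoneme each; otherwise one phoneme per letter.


Parsing 'ngatr' greedily, digraphs first:
  'ng' -> digraph (1 consonant phoneme) (phonemes so far: 1)
  'a' -> vowel phoneme (phonemes so far: 2)
  't' -> consonant phoneme (phonemes so far: 3)
  'r' -> consonant phoneme (phonemes so far: 4)
Total phonemes: 4

4


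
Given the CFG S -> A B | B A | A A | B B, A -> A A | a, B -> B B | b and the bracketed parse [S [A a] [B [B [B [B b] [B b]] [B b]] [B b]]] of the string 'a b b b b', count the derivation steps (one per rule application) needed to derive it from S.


Every bracketed nonterminal node [X ...] in the tree is produced by exactly one rule application.
Reading the tree off as a leftmost derivation:
  Step 1: S  =>  A B   (applied S -> A B)
  Step 2: A B  =>  a B   (applied A -> a)
  Step 3: a B  =>  a B B   (applied B -> B B)
  Step 4: a B B  =>  a B B B   (applied B -> B B)
  Step 5: a B B B  =>  a B B B B   (applied B -> B B)
  Step 6: a B B B B  =>  a b B B B   (applied B -> b)
  Step 7: a b B B B  =>  a b b B B   (applied B -> b)
  Step 8: a b b B B  =>  a b b b B   (applied B -> b)
  Step 9: a b b b B  =>  a b b b b   (applied B -> b)
Final yield: a b b b b
Total rewrite steps: 9

9


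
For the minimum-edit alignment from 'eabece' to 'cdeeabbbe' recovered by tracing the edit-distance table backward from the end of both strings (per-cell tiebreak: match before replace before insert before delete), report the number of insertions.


Edit distance = 5. Backtracking from cell (6, 9) with preference match > replace > insert > delete,
then listing the resulting alignment 'eabece' -> 'cdeeabbbe' left to right:
  Step 1: insert 'c' [insertion #1]
  Step 2: insert 'd' [insertion #2]
  Step 3: insert 'e' [insertion #3]
  Step 4: keep 'e'
  Step 5: keep 'a'
  Step 6: keep 'b'
  Step 7: replace e->b
  Step 8: replace c->b
  Step 9: keep 'e'
Total insertions: 3

3


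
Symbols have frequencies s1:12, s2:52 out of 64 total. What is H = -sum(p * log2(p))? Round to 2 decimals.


Computing entropy H = -sum(p_i * log2(p_i)):
  s1: p = 12/64 = 0.1875, -p*log2(p) = 0.4528
  s2: p = 52/64 = 0.8125, -p*log2(p) = 0.2434
H = sum of terms = 0.6962
Rounded to 2 decimals: 0.70

0.70


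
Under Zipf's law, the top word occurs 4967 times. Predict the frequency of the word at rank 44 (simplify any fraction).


Zipf's law: freq(rank) = f1 / rank
f1 = 4967, rank = 44
freq = 4967 / 44
GCD(4967, 44) = 1
Simplified: 4967/44

4967/44


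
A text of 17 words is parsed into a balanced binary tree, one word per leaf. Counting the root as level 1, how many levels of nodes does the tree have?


In a balanced binary tree with n leaves the deepest leaf is ceil(log2(n)) edges below the root,
so counting node levels inclusive of root and leaves gives ceil(log2(n)) + 1 levels.
log2(17) = 4.0875
ceil(4.0875) = 5
levels = 5 + 1 = 6

6


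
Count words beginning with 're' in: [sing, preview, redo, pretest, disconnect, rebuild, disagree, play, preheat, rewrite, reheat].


Checking each word for prefix 're':
  'sing' -> no (count: 0)
  'preview' -> no (count: 0)
  'redo' -> YES, starts with 're' (count: 1)
  'pretest' -> no (count: 1)
  'disconnect' -> no (count: 1)
  'rebuild' -> YES, starts with 're' (count: 2)
  'disagree' -> no (count: 2)
  'play' -> no (count: 2)
  'preheat' -> no (count: 2)
  'rewrite' -> YES, starts with 're' (count: 3)
  'reheat' -> YES, starts with 're' (count: 4)
Total with prefix 're': 4

4


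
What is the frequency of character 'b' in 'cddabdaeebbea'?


Scanning 'cddabdaeebbea' for 'b':
  Position 4: 'b' -> MATCH (count: 1)
  Position 9: 'b' -> MATCH (count: 2)
  Position 10: 'b' -> MATCH (count: 3)
Total occurrences of 'b': 3

3


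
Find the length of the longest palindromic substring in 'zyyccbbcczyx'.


Scanning 'zyyccbbcczyx' for palindromic substrings.
Substring at positions 3-8: 'ccbbcc'.
Check: reverse('ccbbcc') = 'ccbbcc' -> palindrome confirmed.
Neighbouring characters ('y' / 'z') break symmetry, so it cannot extend further.
No longer palindromic substring exists; longest length = 6

6


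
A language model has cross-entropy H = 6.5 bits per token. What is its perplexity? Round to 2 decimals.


Perplexity formula: PP = 2^H
H = 6.5
PP = 2^6.5
Decompose: 2^6.5 = 2^6 * 2^0.5 = 2^6 * sqrt(2)
2^6 = 64, sqrt(2) ~ 1.4142136
PP ~ 64 * 1.4142136 = 90.5096704
Rounded to 2 decimals: 90.51

90.51


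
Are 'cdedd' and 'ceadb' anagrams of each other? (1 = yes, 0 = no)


Sort characters of 'cdedd': 'cddde'
Sort characters of 'ceadb': 'abcde'
Sorted forms differ -> they are NOT anagrams
Result: 0

0


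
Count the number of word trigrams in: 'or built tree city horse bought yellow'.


Word trigrams from [7] words:
  Trigram 1: (or built tree)
  Trigram 2: (built tree city)
  Trigram 3: (tree city horse)
  Trigram 4: (city horse bought)
  Trigram 5: (horse bought yellow)
Total word trigrams: 7 - 2 = 5

5


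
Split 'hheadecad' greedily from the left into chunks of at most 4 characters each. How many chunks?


'hheadecad' has 9 characters.
Chunking with max size 4:
  Chunk 1: 'hhea' (positions 0-3)
  Chunk 2: 'deca' (positions 4-7)
  Chunk 3: 'd' (positions 8-8)
Total chunks: ceil(9 / 4) = 3

3


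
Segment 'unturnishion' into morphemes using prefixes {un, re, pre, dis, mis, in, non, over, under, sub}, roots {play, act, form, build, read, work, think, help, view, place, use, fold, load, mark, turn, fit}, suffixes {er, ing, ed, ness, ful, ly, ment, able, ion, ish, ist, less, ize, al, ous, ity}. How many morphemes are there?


Segmenting 'unturnishion' against the inventory:
  'un' -> prefix (morpheme 1)
  'turn' -> root (morpheme 2)
  'ish' -> suffix (morpheme 3)
  'ion' -> suffix (morpheme 4)
Total morphemes: 4

4


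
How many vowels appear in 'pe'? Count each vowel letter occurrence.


Scanning each character of 'pe':
  Position 1: 'p' -> consonant (running count: 0)
  Position 2: 'e' -> vowel (running count: 1)
Total vowels: 1

1


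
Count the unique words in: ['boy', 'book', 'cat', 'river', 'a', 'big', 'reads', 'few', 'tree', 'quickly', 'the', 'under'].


Listing all tokens and tracking unique types:
  Token 1: 'boy' -> NEW (unique so far: 1)
  Token 2: 'book' -> NEW (unique so far: 2)
  Token 3: 'cat' -> NEW (unique so far: 3)
  Token 4: 'river' -> NEW (unique so far: 4)
  Token 5: 'a' -> NEW (unique so far: 5)
  Token 6: 'big' -> NEW (unique so far: 6)
  Token 7: 'reads' -> NEW (unique so far: 7)
  Token 8: 'few' -> NEW (unique so far: 8)
  Token 9: 'tree' -> NEW (unique so far: 9)
  Token 10: 'quickly' -> NEW (unique so far: 10)
  Token 11: 'the' -> NEW (unique so far: 11)
  Token 12: 'under' -> NEW (unique so far: 12)
Unique types: ('a', 'big', 'book', 'boy', 'cat', 'few', 'quickly', 'reads', 'river', 'the', 'tree', 'under')
Vocabulary size: 12

12


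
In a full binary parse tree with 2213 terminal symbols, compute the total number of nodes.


Leaf nodes (terminals): 2213
Internal nodes = n - 1 = 2213 - 1 = 2212
Total = leaves + internal = 2213 + 2212 = 4425

4425


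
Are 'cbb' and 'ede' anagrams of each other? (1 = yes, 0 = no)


Sort characters of 'cbb': 'bbc'
Sort characters of 'ede': 'dee'
Sorted forms differ -> they are NOT anagrams
Result: 0

0


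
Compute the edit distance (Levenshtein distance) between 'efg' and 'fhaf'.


Building DP table for s1='efg' (len 3) and s2='fhaf' (len 4):
       f  h  a  f
    0  1  2  3  4
  e 1  1  2  3  4
  f 2  1  2  3  3
  g 3  2  2  3  4
Edit distance = dp[3][4] = 4

4


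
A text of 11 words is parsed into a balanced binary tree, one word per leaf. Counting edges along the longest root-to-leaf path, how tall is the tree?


In a balanced binary tree with n leaves the deepest leaf is ceil(log2(n)) edges below the root.
log2(11) = 3.4594
ceil(3.4594) = 4
height (edges) = 4

4


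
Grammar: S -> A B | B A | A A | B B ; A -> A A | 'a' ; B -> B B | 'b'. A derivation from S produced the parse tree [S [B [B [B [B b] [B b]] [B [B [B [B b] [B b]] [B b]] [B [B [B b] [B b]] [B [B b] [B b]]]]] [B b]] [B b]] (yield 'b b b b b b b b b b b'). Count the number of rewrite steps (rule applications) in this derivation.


Every bracketed nonterminal node [X ...] in the tree is produced by exactly one rule application.
Reading the tree off as a leftmost derivation:
  Step 1: S  =>  B B   (applied S -> B B)
  Step 2: B B  =>  B B B   (applied B -> B B)
  Step 3: B B B  =>  B B B B   (applied B -> B B)
  Step 4: B B B B  =>  B B B B B   (applied B -> B B)
  Step 5: B B B B B  =>  b B B B B   (applied B -> b)
  Step 6: b B B B B  =>  b b B B B   (applied B -> b)
  Step 7: b b B B B  =>  b b B B B B   (applied B -> B B)
  Step 8: b b B B B B  =>  b b B B B B B   (applied B -> B B)
  Step 9: b b B B B B B  =>  b b B B B B B B   (applied B -> B B)
  Step 10: b b B B B B B B  =>  b b b B B B B B   (applied B -> b)
  Step 11: b b b B B B B B  =>  b b b b B B B B   (applied B -> b)
  Step 12: b b b b B B B B  =>  b b b b b B B B   (applied B -> b)
  Step 13: b b b b b B B B  =>  b b b b b B B B B   (applied B -> B B)
  Step 14: b b b b b B B B B  =>  b b b b b B B B B B   (applied B -> B B)
  Step 15: b b b b b B B B B B  =>  b b b b b b B B B B   (applied B -> b)
  Step 16: b b b b b b B B B B  =>  b b b b b b b B B B   (applied B -> b)
  Step 17: b b b b b b b B B B  =>  b b b b b b b B B B B   (applied B -> B B)
  Step 18: b b b b b b b B B B B  =>  b b b b b b b b B B B   (applied B -> b)
  Step 19: b b b b b b b b B B B  =>  b b b b b b b b b B B   (applied B -> b)
  Step 20: b b b b b b b b b B B  =>  b b b b b b b b b b B   (applied B -> b)
  Step 21: b b b b b b b b b b B  =>  b b b b b b b b b b b   (applied B -> b)
Final yield: b b b b b b b b b b b
Total rewrite steps: 21

21


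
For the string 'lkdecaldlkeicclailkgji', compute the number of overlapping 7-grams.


String 'lkdecaldlkeicclailkgji' has length L = 22.
Number of overlapping n-grams = L - n + 1
Substituting: 22 - 7 + 1 = 16

16


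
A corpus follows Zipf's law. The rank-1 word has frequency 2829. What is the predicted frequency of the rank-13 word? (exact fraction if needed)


Zipf's law: freq(rank) = f1 / rank
f1 = 2829, rank = 13
freq = 2829 / 13
GCD(2829, 13) = 1
Simplified: 2829/13

2829/13


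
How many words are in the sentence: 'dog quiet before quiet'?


Counting words by splitting on spaces:
  Word 1: 'dog'
  Word 2: 'quiet'
  Word 3: 'before'
  Word 4: 'quiet'
Total words: 4

4


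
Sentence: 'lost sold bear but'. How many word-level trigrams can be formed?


Word trigrams from [4] words:
  Trigram 1: (lost sold bear)
  Trigram 2: (sold bear but)
Total word trigrams: 4 - 2 = 2

2


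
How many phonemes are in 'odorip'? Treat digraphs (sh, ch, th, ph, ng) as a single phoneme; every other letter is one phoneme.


Parsing 'odorip' greedily, digraphs first:
  'o' -> vowel phoneme (phonemes so far: 1)
  'd' -> consonant phoneme (phonemes so far: 2)
  'o' -> vowel phoneme (phonemes so far: 3)
  'r' -> consonant phoneme (phonemes so far: 4)
  'i' -> vowel phoneme (phonemes so far: 5)
  'p' -> consonant phoneme (phonemes so far: 6)
Total phonemes: 6

6


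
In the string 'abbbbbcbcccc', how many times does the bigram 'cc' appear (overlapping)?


Scanning 'abbbbbcbcccc' for bigram 'cc':
  Position 0: 'ab' -> no
  Position 1: 'bb' -> no
  Position 2: 'bb' -> no
  Position 3: 'bb' -> no
  Position 4: 'bb' -> no
  Position 5: 'bc' -> no
  Position 6: 'cb' -> no
  Position 7: 'bc' -> no
  Position 8: 'cc' -> MATCH
  Position 9: 'cc' -> MATCH
  Position 10: 'cc' -> MATCH
Total matches: 3

3


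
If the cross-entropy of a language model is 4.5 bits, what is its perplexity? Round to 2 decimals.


Perplexity formula: PP = 2^H
H = 4.5
PP = 2^4.5
Decompose: 2^4.5 = 2^4 * 2^0.5 = 2^4 * sqrt(2)
2^4 = 16, sqrt(2) ~ 1.4142136
PP ~ 16 * 1.4142136 = 22.6274176
Rounded to 2 decimals: 22.63

22.63


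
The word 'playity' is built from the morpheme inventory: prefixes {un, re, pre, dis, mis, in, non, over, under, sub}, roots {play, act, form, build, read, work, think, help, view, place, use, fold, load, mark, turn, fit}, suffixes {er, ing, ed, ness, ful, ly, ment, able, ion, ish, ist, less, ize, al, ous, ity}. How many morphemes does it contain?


Segmenting 'playity' against the inventory:
  'play' -> root (morpheme 1)
  'ity' -> suffix (morpheme 2)
Total morphemes: 2

2


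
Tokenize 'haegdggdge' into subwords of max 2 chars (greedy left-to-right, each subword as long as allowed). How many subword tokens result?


'haegdggdge' has 10 characters.
Chunking with max size 2:
  Chunk 1: 'ha' (positions 0-1)
  Chunk 2: 'eg' (positions 2-3)
  Chunk 3: 'dg' (positions 4-5)
  Chunk 4: 'gd' (positions 6-7)
  Chunk 5: 'ge' (positions 8-9)
Total chunks: ceil(10 / 2) = 5

5


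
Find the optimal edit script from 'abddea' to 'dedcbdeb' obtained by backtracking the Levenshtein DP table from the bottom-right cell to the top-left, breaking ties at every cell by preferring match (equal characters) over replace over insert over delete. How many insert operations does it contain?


Edit distance = 5. Backtracking from cell (6, 8) with preference match > replace > insert > delete,
then listing the resulting alignment 'abddea' -> 'dedcbdeb' left to right:
  Step 1: replace a->d
  Step 2: replace b->e
  Step 3: keep 'd'
  Step 4: insert 'c' [insertion #1]
  Step 5: insert 'b' [insertion #2]
  Step 6: keep 'd'
  Step 7: keep 'e'
  Step 8: replace a->b
Total insertions: 2

2


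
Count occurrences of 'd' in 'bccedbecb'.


Scanning 'bccedbecb' for 'd':
  Position 4: 'd' -> MATCH (count: 1)
Total occurrences of 'd': 1

1


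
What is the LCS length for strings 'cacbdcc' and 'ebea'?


DP table for LCS of 'cacbdcc' and 'ebea':
       e  b  e  a
    0  0  0  0  0
  c 0  0  0  0  0
  a 0  0  0  0  1
  c 0  0  0  0  1
  b 0  0  1  1  1
  d 0  0  1  1  1
  c 0  0  1  1  1
  c 0  0  1  1  1
LCS: 'a'
LCS length = 1

1


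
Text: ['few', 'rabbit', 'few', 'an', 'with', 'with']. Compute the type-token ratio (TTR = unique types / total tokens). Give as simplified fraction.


Tokens: 6
Unique types: ('an', 'few', 'rabbit', 'with') = 4
TTR = 4/6
Simplify: divide both by 2 -> 2/3
TTR = 2/3

2/3


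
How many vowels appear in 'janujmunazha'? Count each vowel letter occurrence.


Scanning each character of 'janujmunazha':
  Position 1: 'j' -> consonant (running count: 0)
  Position 2: 'a' -> vowel (running count: 1)
  Position 3: 'n' -> consonant (running count: 1)
  Position 4: 'u' -> vowel (running count: 2)
  Position 5: 'j' -> consonant (running count: 2)
  Position 6: 'm' -> consonant (running count: 2)
  Position 7: 'u' -> vowel (running count: 3)
  Position 8: 'n' -> consonant (running count: 3)
  Position 9: 'a' -> vowel (running count: 4)
  Position 10: 'z' -> consonant (running count: 4)
  Position 11: 'h' -> consonant (running count: 4)
  Position 12: 'a' -> vowel (running count: 5)
Total vowels: 5

5


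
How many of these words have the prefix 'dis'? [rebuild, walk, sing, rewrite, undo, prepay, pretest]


Checking each word for prefix 'dis':
  'rebuild' -> no (count: 0)
  'walk' -> no (count: 0)
  'sing' -> no (count: 0)
  'rewrite' -> no (count: 0)
  'undo' -> no (count: 0)
  'prepay' -> no (count: 0)
  'pretest' -> no (count: 0)
Total with prefix 'dis': 0

0


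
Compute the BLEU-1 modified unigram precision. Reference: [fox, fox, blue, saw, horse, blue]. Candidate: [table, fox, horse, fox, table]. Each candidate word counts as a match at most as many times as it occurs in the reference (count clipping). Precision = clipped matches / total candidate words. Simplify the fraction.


Reference word counts: {'blue': 2, 'fox': 2, 'horse': 1, 'saw': 1}
Checking each candidate word (with clipping):
  'table' -> not in reference -> no match (matches: 0)
  'fox' -> in reference (ref count 2, used 1/2) -> match (matches: 1)
  'horse' -> in reference (ref count 1, used 1/1) -> match (matches: 2)
  'fox' -> in reference (ref count 2, used 2/2) -> match (matches: 3)
  'table' -> not in reference -> no match (matches: 3)
Clipped matches: 3, Candidate length: 5
Precision = 3/5

3/5


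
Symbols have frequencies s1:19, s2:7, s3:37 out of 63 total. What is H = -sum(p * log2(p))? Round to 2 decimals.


Computing entropy H = -sum(p_i * log2(p_i)):
  s1: p = 19/63 = 0.3016, -p*log2(p) = 0.5216
  s2: p = 7/63 = 0.1111, -p*log2(p) = 0.3522
  s3: p = 37/63 = 0.5873, -p*log2(p) = 0.4509
H = sum of terms = 1.3247
Rounded to 2 decimals: 1.32

1.32


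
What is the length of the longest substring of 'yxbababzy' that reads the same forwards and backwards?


Scanning 'yxbababzy' for palindromic substrings.
Substring at positions 2-6: 'babab'.
Check: reverse('babab') = 'babab' -> palindrome confirmed.
Neighbouring characters ('x' / 'z') break symmetry, so it cannot extend further.
No longer palindromic substring exists; longest length = 5

5


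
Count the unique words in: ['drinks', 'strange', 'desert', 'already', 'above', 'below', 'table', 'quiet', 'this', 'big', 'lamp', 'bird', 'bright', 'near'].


Listing all tokens and tracking unique types:
  Token 1: 'drinks' -> NEW (unique so far: 1)
  Token 2: 'strange' -> NEW (unique so far: 2)
  Token 3: 'desert' -> NEW (unique so far: 3)
  Token 4: 'already' -> NEW (unique so far: 4)
  Token 5: 'above' -> NEW (unique so far: 5)
  Token 6: 'below' -> NEW (unique so far: 6)
  Token 7: 'table' -> NEW (unique so far: 7)
  Token 8: 'quiet' -> NEW (unique so far: 8)
  Token 9: 'this' -> NEW (unique so far: 9)
  Token 10: 'big' -> NEW (unique so far: 10)
  Token 11: 'lamp' -> NEW (unique so far: 11)
  Token 12: 'bird' -> NEW (unique so far: 12)
  Token 13: 'bright' -> NEW (unique so far: 13)
  Token 14: 'near' -> NEW (unique so far: 14)
Unique types: ('above', 'already', 'below', 'big', 'bird', 'bright', 'desert', 'drinks', 'lamp', 'near', 'quiet', 'strange', 'table', 'this')
Vocabulary size: 14

14


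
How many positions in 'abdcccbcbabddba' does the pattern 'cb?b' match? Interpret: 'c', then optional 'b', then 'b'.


Pattern: cb?b means 'c', then optional 'b', then 'b'.
Scanning 'abdcccbcbabddba' position-by-position:
  Pos 0: window 'abd' -> no
  Pos 1: window 'bdc' -> no
  Pos 2: window 'dcc' -> no
  Pos 3: window 'ccc' -> no
  Pos 4: window 'ccb' -> no
  Pos 5: window 'cbc' -> MATCH
  Pos 6: window 'bcb' -> no
  Pos 7: window 'cba' -> MATCH
  Pos 8: window 'bab' -> no
  Pos 9: window 'abd' -> no
  Pos 10: window 'bdd' -> no
  Pos 11: window 'ddb' -> no
  Pos 12: window 'dba' -> no
  Pos 13: window 'ba' -> no
  Pos 14: window 'a' -> no
Total matches: 2

2


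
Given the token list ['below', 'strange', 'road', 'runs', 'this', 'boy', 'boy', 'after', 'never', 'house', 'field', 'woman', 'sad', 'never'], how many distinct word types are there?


Listing all tokens and tracking unique types:
  Token 1: 'below' -> NEW (unique so far: 1)
  Token 2: 'strange' -> NEW (unique so far: 2)
  Token 3: 'road' -> NEW (unique so far: 3)
  Token 4: 'runs' -> NEW (unique so far: 4)
  Token 5: 'this' -> NEW (unique so far: 5)
  Token 6: 'boy' -> NEW (unique so far: 6)
  Token 7: 'boy' -> duplicate (unique so far: 6)
  Token 8: 'after' -> NEW (unique so far: 7)
  Token 9: 'never' -> NEW (unique so far: 8)
  Token 10: 'house' -> NEW (unique so far: 9)
  Token 11: 'field' -> NEW (unique so far: 10)
  Token 12: 'woman' -> NEW (unique so far: 11)
  Token 13: 'sad' -> NEW (unique so far: 12)
  Token 14: 'never' -> duplicate (unique so far: 12)
Unique types: ('after', 'below', 'boy', 'field', 'house', 'never', 'road', 'runs', 'sad', 'strange', 'this', 'woman')
Vocabulary size: 12

12


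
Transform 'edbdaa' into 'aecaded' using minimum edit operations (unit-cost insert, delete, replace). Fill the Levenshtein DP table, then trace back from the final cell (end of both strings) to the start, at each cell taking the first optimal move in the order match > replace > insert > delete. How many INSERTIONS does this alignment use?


Edit distance = 5. Backtracking from cell (6, 7) with preference match > replace > insert > delete,
then listing the resulting alignment 'edbdaa' -> 'aecaded' left to right:
  Step 1: insert 'a' [insertion #1]
  Step 2: keep 'e'
  Step 3: replace d->c
  Step 4: replace b->a
  Step 5: keep 'd'
  Step 6: replace a->e
  Step 7: replace a->d
Total insertions: 1

1


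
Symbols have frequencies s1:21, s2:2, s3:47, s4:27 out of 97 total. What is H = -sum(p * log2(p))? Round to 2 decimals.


Computing entropy H = -sum(p_i * log2(p_i)):
  s1: p = 21/97 = 0.2165, -p*log2(p) = 0.4779
  s2: p = 2/97 = 0.0206, -p*log2(p) = 0.1155
  s3: p = 47/97 = 0.4845, -p*log2(p) = 0.5065
  s4: p = 27/97 = 0.2784, -p*log2(p) = 0.5136
H = sum of terms = 1.6135
Rounded to 2 decimals: 1.61

1.61


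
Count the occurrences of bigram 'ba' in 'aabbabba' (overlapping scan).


Scanning 'aabbabba' for bigram 'ba':
  Position 0: 'aa' -> no
  Position 1: 'ab' -> no
  Position 2: 'bb' -> no
  Position 3: 'ba' -> MATCH
  Position 4: 'ab' -> no
  Position 5: 'bb' -> no
  Position 6: 'ba' -> MATCH
Total matches: 2

2


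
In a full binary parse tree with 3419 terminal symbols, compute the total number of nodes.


Leaf nodes (terminals): 3419
Internal nodes = n - 1 = 3419 - 1 = 3418
Total = leaves + internal = 3419 + 3418 = 6837

6837


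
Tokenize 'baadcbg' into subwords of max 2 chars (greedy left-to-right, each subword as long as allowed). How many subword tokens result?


'baadcbg' has 7 characters.
Chunking with max size 2:
  Chunk 1: 'ba' (positions 0-1)
  Chunk 2: 'ad' (positions 2-3)
  Chunk 3: 'cb' (positions 4-5)
  Chunk 4: 'g' (positions 6-6)
Total chunks: ceil(7 / 2) = 4

4


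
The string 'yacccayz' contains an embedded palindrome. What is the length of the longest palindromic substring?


Scanning 'yacccayz' for palindromic substrings.
Substring at positions 0-6: 'yacccay'.
Check: reverse('yacccay') = 'yacccay' -> palindrome confirmed.
Neighbouring characters ('-' / 'z') break symmetry, so it cannot extend further.
No longer palindromic substring exists; longest length = 7

7


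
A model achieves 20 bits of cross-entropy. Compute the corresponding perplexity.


Perplexity formula: PP = 2^H
H = 20
PP = 2^20
PP = 2^20 = 1048576

1048576


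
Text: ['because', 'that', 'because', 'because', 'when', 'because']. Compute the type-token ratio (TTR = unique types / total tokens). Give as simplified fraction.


Tokens: 6
Unique types: ('because', 'that', 'when') = 3
TTR = 3/6
Simplify: divide both by 3 -> 1/2
TTR = 1/2

1/2


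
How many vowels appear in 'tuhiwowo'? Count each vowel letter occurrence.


Scanning each character of 'tuhiwowo':
  Position 1: 't' -> consonant (running count: 0)
  Position 2: 'u' -> vowel (running count: 1)
  Position 3: 'h' -> consonant (running count: 1)
  Position 4: 'i' -> vowel (running count: 2)
  Position 5: 'w' -> consonant (running count: 2)
  Position 6: 'o' -> vowel (running count: 3)
  Position 7: 'w' -> consonant (running count: 3)
  Position 8: 'o' -> vowel (running count: 4)
Total vowels: 4

4


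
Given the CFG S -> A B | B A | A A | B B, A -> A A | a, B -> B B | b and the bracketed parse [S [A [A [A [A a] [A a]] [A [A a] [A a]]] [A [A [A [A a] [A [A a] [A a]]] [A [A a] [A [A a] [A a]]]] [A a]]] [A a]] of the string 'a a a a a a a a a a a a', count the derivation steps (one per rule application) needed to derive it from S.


Every bracketed nonterminal node [X ...] in the tree is produced by exactly one rule application.
Reading the tree off as a leftmost derivation:
  Step 1: S  =>  A A   (applied S -> A A)
  Step 2: A A  =>  A A A   (applied A -> A A)
  Step 3: A A A  =>  A A A A   (applied A -> A A)
  Step 4: A A A A  =>  A A A A A   (applied A -> A A)
  Step 5: A A A A A  =>  a A A A A   (applied A -> a)
  Step 6: a A A A A  =>  a a A A A   (applied A -> a)
  Step 7: a a A A A  =>  a a A A A A   (applied A -> A A)
  Step 8: a a A A A A  =>  a a a A A A   (applied A -> a)
  Step 9: a a a A A A  =>  a a a a A A   (applied A -> a)
  Step 10: a a a a A A  =>  a a a a A A A   (applied A -> A A)
  Step 11: a a a a A A A  =>  a a a a A A A A   (applied A -> A A)
  Step 12: a a a a A A A A  =>  a a a a A A A A A   (applied A -> A A)
  Step 13: a a a a A A A A A  =>  a a a a a A A A A   (applied A -> a)
  Step 14: a a a a a A A A A  =>  a a a a a A A A A A   (applied A -> A A)
  Step 15: a a a a a A A A A A  =>  a a a a a a A A A A   (applied A -> a)
  Step 16: a a a a a a A A A A  =>  a a a a a a a A A A   (applied A -> a)
  Step 17: a a a a a a a A A A  =>  a a a a a a a A A A A   (applied A -> A A)
  Step 18: a a a a a a a A A A A  =>  a a a a a a a a A A A   (applied A -> a)
  Step 19: a a a a a a a a A A A  =>  a a a a a a a a A A A A   (applied A -> A A)
  Step 20: a a a a a a a a A A A A  =>  a a a a a a a a a A A A   (applied A -> a)
  Step 21: a a a a a a a a a A A A  =>  a a a a a a a a a a A A   (applied A -> a)
  Step 22: a a a a a a a a a a A A  =>  a a a a a a a a a a a A   (applied A -> a)
  Step 23: a a a a a a a a a a a A  =>  a a a a a a a a a a a a   (applied A -> a)
Final yield: a a a a a a a a a a a a
Total rewrite steps: 23

23


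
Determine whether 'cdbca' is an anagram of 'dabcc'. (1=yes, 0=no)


Sort characters of 'cdbca': 'abccd'
Sort characters of 'dabcc': 'abccd'
Sorted forms match -> they ARE anagrams
Result: 1

1


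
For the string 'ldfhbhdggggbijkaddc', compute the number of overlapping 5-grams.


String 'ldfhbhdggggbijkaddc' has length L = 19.
Number of overlapping n-grams = L - n + 1
Substituting: 19 - 5 + 1 = 15

15


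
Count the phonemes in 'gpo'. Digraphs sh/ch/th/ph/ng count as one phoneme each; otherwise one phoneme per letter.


Parsing 'gpo' greedily, digraphs first:
  'g' -> consonant phoneme (phonemes so far: 1)
  'p' -> consonant phoneme (phonemes so far: 2)
  'o' -> vowel phoneme (phonemes so far: 3)
Total phonemes: 3

3


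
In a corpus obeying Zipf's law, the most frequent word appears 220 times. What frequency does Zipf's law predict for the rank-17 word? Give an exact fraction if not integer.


Zipf's law: freq(rank) = f1 / rank
f1 = 220, rank = 17
freq = 220 / 17
GCD(220, 17) = 1
Simplified: 220/17

220/17


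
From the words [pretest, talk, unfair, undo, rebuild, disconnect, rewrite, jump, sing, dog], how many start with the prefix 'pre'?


Checking each word for prefix 'pre':
  'pretest' -> YES, starts with 'pre' (count: 1)
  'talk' -> no (count: 1)
  'unfair' -> no (count: 1)
  'undo' -> no (count: 1)
  'rebuild' -> no (count: 1)
  'disconnect' -> no (count: 1)
  'rewrite' -> no (count: 1)
  'jump' -> no (count: 1)
  'sing' -> no (count: 1)
  'dog' -> no (count: 1)
Total with prefix 'pre': 1

1


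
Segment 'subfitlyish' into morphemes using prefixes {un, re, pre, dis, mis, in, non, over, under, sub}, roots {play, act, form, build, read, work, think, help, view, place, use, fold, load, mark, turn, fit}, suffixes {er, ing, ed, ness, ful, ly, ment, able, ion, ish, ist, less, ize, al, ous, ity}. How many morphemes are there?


Segmenting 'subfitlyish' against the inventory:
  'sub' -> prefix (morpheme 1)
  'fit' -> root (morpheme 2)
  'ly' -> suffix (morpheme 3)
  'ish' -> suffix (morpheme 4)
Total morphemes: 4

4


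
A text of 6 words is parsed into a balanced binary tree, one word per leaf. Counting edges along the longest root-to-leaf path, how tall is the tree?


In a balanced binary tree with n leaves the deepest leaf is ceil(log2(n)) edges below the root.
log2(6) = 2.5850
ceil(2.5850) = 3
height (edges) = 3

3


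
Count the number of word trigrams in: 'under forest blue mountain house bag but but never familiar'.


Word trigrams from [10] words:
  Trigram 1: (under forest blue)
  Trigram 2: (forest blue mountain)
  Trigram 3: (blue mountain house)
  Trigram 4: (mountain house bag)
  Trigram 5: (house bag but)
  Trigram 6: (bag but but)
  Trigram 7: (but but never)
  Trigram 8: (but never familiar)
Total word trigrams: 10 - 2 = 8

8


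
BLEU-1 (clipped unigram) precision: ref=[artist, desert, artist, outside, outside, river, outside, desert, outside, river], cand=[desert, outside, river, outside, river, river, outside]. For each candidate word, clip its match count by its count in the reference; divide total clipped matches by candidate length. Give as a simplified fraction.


Reference word counts: {'artist': 2, 'desert': 2, 'outside': 4, 'river': 2}
Checking each candidate word (with clipping):
  'desert' -> in reference (ref count 2, used 1/2) -> match (matches: 1)
  'outside' -> in reference (ref count 4, used 1/4) -> match (matches: 2)
  'river' -> in reference (ref count 2, used 1/2) -> match (matches: 3)
  'outside' -> in reference (ref count 4, used 2/4) -> match (matches: 4)
  'river' -> in reference (ref count 2, used 2/2) -> match (matches: 5)
  'river' -> ref count 2 already used up (2/2) -> clipped, no match (matches: 5)
  'outside' -> in reference (ref count 4, used 3/4) -> match (matches: 6)
Clipped matches: 6, Candidate length: 7
Precision = 6/7

6/7


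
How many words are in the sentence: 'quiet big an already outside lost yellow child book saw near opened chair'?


Counting words by splitting on spaces:
  Word 1: 'quiet'
  Word 2: 'big'
  Word 3: 'an'
  Word 4: 'already'
  Word 5: 'outside'
  Word 6: 'lost'
  Word 7: 'yellow'
  Word 8: 'child'
  Word 9: 'book'
  Word 10: 'saw'
  Word 11: 'near'
  Word 12: 'opened'
  Word 13: 'chair'
Total words: 13

13


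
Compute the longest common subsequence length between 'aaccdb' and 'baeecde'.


DP table for LCS of 'aaccdb' and 'baeecde':
       b  a  e  e  c  d  e
    0  0  0  0  0  0  0  0
  a 0  0  1  1  1  1  1  1
  a 0  0  1  1  1  1  1  1
  c 0  0  1  1  1  2  2  2
  c 0  0  1  1  1  2  2  2
  d 0  0  1  1  1  2  3  3
  b 0  1  1  1  1  2  3  3
LCS: 'acd'
LCS length = 3

3


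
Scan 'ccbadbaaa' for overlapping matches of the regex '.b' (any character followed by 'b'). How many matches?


Pattern: .b means any character followed by 'b'.
Scanning 'ccbadbaaa' position-by-position:
  Pos 0: window 'cc' -> no
  Pos 1: window 'cb' -> MATCH
  Pos 2: window 'ba' -> no
  Pos 3: window 'ad' -> no
  Pos 4: window 'db' -> MATCH
  Pos 5: window 'ba' -> no
  Pos 6: window 'aa' -> no
  Pos 7: window 'aa' -> no
  Pos 8: window 'a' -> no
Total matches: 2

2


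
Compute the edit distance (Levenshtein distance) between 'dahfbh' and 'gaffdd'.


Building DP table for s1='dahfbh' (len 6) and s2='gaffdd' (len 6):
       g  a  f  f  d  d
    0  1  2  3  4  5  6
  d 1  1  2  3  4  4  5
  a 2  2  1  2  3  4  5
  h 3  3  2  2  3  4  5
  f 4  4  3  2  2  3  4
  b 5  5  4  3  3  3  4
  h 6  6  5  4  4  4  4
Edit distance = dp[6][6] = 4

4


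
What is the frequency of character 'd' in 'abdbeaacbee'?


Scanning 'abdbeaacbee' for 'd':
  Position 2: 'd' -> MATCH (count: 1)
Total occurrences of 'd': 1

1


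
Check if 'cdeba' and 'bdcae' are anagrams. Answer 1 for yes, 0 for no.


Sort characters of 'cdeba': 'abcde'
Sort characters of 'bdcae': 'abcde'
Sorted forms match -> they ARE anagrams
Result: 1

1


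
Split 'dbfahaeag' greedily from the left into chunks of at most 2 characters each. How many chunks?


'dbfahaeag' has 9 characters.
Chunking with max size 2:
  Chunk 1: 'db' (positions 0-1)
  Chunk 2: 'fa' (positions 2-3)
  Chunk 3: 'ha' (positions 4-5)
  Chunk 4: 'ea' (positions 6-7)
  Chunk 5: 'g' (positions 8-8)
Total chunks: ceil(9 / 2) = 5

5


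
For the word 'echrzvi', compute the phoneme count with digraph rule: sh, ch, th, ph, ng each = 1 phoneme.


Parsing 'echrzvi' greedily, digraphs first:
  'e' -> vowel phoneme (phonemes so far: 1)
  'ch' -> digraph (1 consonant phoneme) (phonemes so far: 2)
  'r' -> consonant phoneme (phonemes so far: 3)
  'z' -> consonant phoneme (phonemes so far: 4)
  'v' -> consonant phoneme (phonemes so far: 5)
  'i' -> vowel phoneme (phonemes so far: 6)
Total phonemes: 6

6


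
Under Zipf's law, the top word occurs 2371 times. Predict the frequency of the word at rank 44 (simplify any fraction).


Zipf's law: freq(rank) = f1 / rank
f1 = 2371, rank = 44
freq = 2371 / 44
GCD(2371, 44) = 1
Simplified: 2371/44

2371/44


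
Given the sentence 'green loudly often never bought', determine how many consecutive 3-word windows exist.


Word trigrams from [5] words:
  Trigram 1: (green loudly often)
  Trigram 2: (loudly often never)
  Trigram 3: (often never bought)
Total word trigrams: 5 - 2 = 3

3


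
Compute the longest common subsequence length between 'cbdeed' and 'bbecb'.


DP table for LCS of 'cbdeed' and 'bbecb':
       b  b  e  c  b
    0  0  0  0  0  0
  c 0  0  0  0  1  1
  b 0  1  1  1  1  2
  d 0  1  1  1  1  2
  e 0  1  1  2  2  2
  e 0  1  1  2  2  2
  d 0  1  1  2  2  2
LCS: 'cb'
LCS length = 2

2


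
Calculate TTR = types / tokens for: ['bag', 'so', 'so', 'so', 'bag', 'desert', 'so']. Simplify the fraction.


Tokens: 7
Unique types: ('bag', 'desert', 'so') = 3
TTR = 3/7
Already in lowest terms.

3/7


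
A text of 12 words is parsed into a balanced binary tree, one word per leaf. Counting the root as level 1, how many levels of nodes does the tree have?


In a balanced binary tree with n leaves the deepest leaf is ceil(log2(n)) edges below the root,
so counting node levels inclusive of root and leaves gives ceil(log2(n)) + 1 levels.
log2(12) = 3.5850
ceil(3.5850) = 4
levels = 4 + 1 = 5

5


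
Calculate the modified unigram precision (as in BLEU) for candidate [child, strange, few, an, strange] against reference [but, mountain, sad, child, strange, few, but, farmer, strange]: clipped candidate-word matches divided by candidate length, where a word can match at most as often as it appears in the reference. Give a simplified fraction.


Reference word counts: {'but': 2, 'child': 1, 'farmer': 1, 'few': 1, 'mountain': 1, 'sad': 1, 'strange': 2}
Checking each candidate word (with clipping):
  'child' -> in reference (ref count 1, used 1/1) -> match (matches: 1)
  'strange' -> in reference (ref count 2, used 1/2) -> match (matches: 2)
  'few' -> in reference (ref count 1, used 1/1) -> match (matches: 3)
  'an' -> not in reference -> no match (matches: 3)
  'strange' -> in reference (ref count 2, used 2/2) -> match (matches: 4)
Clipped matches: 4, Candidate length: 5
Precision = 4/5

4/5


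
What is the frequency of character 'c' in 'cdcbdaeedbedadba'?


Scanning 'cdcbdaeedbedadba' for 'c':
  Position 0: 'c' -> MATCH (count: 1)
  Position 2: 'c' -> MATCH (count: 2)
Total occurrences of 'c': 2

2


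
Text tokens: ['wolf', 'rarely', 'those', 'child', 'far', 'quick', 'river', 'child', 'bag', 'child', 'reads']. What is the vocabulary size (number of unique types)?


Listing all tokens and tracking unique types:
  Token 1: 'wolf' -> NEW (unique so far: 1)
  Token 2: 'rarely' -> NEW (unique so far: 2)
  Token 3: 'those' -> NEW (unique so far: 3)
  Token 4: 'child' -> NEW (unique so far: 4)
  Token 5: 'far' -> NEW (unique so far: 5)
  Token 6: 'quick' -> NEW (unique so far: 6)
  Token 7: 'river' -> NEW (unique so far: 7)
  Token 8: 'child' -> duplicate (unique so far: 7)
  Token 9: 'bag' -> NEW (unique so far: 8)
  Token 10: 'child' -> duplicate (unique so far: 8)
  Token 11: 'reads' -> NEW (unique so far: 9)
Unique types: ('bag', 'child', 'far', 'quick', 'rarely', 'reads', 'river', 'those', 'wolf')
Vocabulary size: 9

9


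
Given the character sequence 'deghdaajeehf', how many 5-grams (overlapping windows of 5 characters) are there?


String 'deghdaajeehf' has length L = 12.
Number of overlapping n-grams = L - n + 1
Substituting: 12 - 5 + 1 = 8

8


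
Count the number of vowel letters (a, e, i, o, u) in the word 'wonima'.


Scanning each character of 'wonima':
  Position 1: 'w' -> consonant (running count: 0)
  Position 2: 'o' -> vowel (running count: 1)
  Position 3: 'n' -> consonant (running count: 1)
  Position 4: 'i' -> vowel (running count: 2)
  Position 5: 'm' -> consonant (running count: 2)
  Position 6: 'a' -> vowel (running count: 3)
Total vowels: 3

3


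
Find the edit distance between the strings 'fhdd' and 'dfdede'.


Building DP table for s1='fhdd' (len 4) and s2='dfdede' (len 6):
       d  f  d  e  d  e
    0  1  2  3  4  5  6
  f 1  1  1  2  3  4  5
  h 2  2  2  2  3  4  5
  d 3  2  3  2  3  3  4
  d 4  3  3  3  3  3  4
Edit distance = dp[4][6] = 4

4


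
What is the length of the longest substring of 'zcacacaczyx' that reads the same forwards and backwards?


Scanning 'zcacacaczyx' for palindromic substrings.
Substring at positions 0-8: 'zcacacacz'.
Check: reverse('zcacacacz') = 'zcacacacz' -> palindrome confirmed.
Neighbouring characters ('-' / 'y') break symmetry, so it cannot extend further.
No longer palindromic substring exists; longest length = 9

9


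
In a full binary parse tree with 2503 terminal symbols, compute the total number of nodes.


Leaf nodes (terminals): 2503
Internal nodes = n - 1 = 2503 - 1 = 2502
Total = leaves + internal = 2503 + 2502 = 5005

5005


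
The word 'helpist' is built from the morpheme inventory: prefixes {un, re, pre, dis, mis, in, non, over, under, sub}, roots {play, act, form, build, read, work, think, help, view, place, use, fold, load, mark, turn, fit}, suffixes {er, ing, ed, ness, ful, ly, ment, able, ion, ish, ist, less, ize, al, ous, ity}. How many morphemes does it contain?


Segmenting 'helpist' against the inventory:
  'help' -> root (morpheme 1)
  'ist' -> suffix (morpheme 2)
Total morphemes: 2

2


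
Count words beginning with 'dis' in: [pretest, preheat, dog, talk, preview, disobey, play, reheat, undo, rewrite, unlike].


Checking each word for prefix 'dis':
  'pretest' -> no (count: 0)
  'preheat' -> no (count: 0)
  'dog' -> no (count: 0)
  'talk' -> no (count: 0)
  'preview' -> no (count: 0)
  'disobey' -> YES, starts with 'dis' (count: 1)
  'play' -> no (count: 1)
  'reheat' -> no (count: 1)
  'undo' -> no (count: 1)
  'rewrite' -> no (count: 1)
  'unlike' -> no (count: 1)
Total with prefix 'dis': 1

1


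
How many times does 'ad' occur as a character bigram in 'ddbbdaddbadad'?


Scanning 'ddbbdaddbadad' for bigram 'ad':
  Position 0: 'dd' -> no
  Position 1: 'db' -> no
  Position 2: 'bb' -> no
  Position 3: 'bd' -> no
  Position 4: 'da' -> no
  Position 5: 'ad' -> MATCH
  Position 6: 'dd' -> no
  Position 7: 'db' -> no
  Position 8: 'ba' -> no
  Position 9: 'ad' -> MATCH
  Position 10: 'da' -> no
  Position 11: 'ad' -> MATCH
Total matches: 3

3


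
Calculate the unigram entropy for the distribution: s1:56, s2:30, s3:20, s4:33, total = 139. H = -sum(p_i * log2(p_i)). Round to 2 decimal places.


Computing entropy H = -sum(p_i * log2(p_i)):
  s1: p = 56/139 = 0.4029, -p*log2(p) = 0.5284
  s2: p = 30/139 = 0.2158, -p*log2(p) = 0.4774
  s3: p = 20/139 = 0.1439, -p*log2(p) = 0.4024
  s4: p = 33/139 = 0.2374, -p*log2(p) = 0.4925
H = sum of terms = 1.9007
Rounded to 2 decimals: 1.90

1.90


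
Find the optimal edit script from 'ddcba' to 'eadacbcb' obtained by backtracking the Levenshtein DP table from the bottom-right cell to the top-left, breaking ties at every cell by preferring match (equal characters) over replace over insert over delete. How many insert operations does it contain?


Edit distance = 5. Backtracking from cell (5, 8) with preference match > replace > insert > delete,
then listing the resulting alignment 'ddcba' -> 'eadacbcb' left to right:
  Step 1: insert 'e' [insertion #1]
  Step 2: insert 'a' [insertion #2]
  Step 3: keep 'd'
  Step 4: replace d->a
  Step 5: keep 'c'
  Step 6: keep 'b'
  Step 7: insert 'c' [insertion #3]
  Step 8: replace a->b
Total insertions: 3

3


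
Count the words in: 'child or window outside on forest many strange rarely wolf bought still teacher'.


Counting words by splitting on spaces:
  Word 1: 'child'
  Word 2: 'or'
  Word 3: 'window'
  Word 4: 'outside'
  Word 5: 'on'
  Word 6: 'forest'
  Word 7: 'many'
  Word 8: 'strange'
  Word 9: 'rarely'
  Word 10: 'wolf'
  Word 11: 'bought'
  Word 12: 'still'
  Word 13: 'teacher'
Total words: 13

13
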